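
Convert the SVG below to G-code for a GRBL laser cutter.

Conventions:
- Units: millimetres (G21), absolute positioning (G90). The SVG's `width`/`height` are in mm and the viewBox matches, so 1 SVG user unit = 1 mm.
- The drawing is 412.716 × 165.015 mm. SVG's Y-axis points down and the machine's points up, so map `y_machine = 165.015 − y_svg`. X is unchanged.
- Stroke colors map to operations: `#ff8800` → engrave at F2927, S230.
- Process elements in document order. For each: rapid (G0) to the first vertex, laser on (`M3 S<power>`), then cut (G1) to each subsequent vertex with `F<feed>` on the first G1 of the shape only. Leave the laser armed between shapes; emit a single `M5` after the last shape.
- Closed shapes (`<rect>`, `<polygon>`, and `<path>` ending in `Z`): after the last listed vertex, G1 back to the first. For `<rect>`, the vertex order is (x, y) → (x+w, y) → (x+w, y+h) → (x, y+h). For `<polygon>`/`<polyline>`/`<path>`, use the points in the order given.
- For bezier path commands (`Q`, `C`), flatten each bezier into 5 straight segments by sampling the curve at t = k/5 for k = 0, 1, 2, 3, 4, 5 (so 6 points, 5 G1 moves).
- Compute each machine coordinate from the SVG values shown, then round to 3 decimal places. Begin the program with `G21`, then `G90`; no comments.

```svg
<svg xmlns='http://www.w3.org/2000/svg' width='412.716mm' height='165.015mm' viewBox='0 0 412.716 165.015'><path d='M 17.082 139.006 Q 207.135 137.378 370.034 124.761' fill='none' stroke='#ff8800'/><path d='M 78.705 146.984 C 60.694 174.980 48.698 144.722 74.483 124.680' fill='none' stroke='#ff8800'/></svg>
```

G21
G90
G0 X17.082 Y26.009
M3 S230
G1 X92.017 Y27.100 F2927
G1 X164.780 Y29.070
G1 X235.370 Y31.919
G1 X303.788 Y35.647
G1 X370.034 Y40.254
G0 X78.705 Y18.031
M3 S230
G1 X68.874 Y7.676 F2927
G1 X62.012 Y8.016
G1 X59.643 Y15.763
G1 X63.292 Y27.632
G1 X74.483 Y40.335
M5

Since the viewBox matches the mm dimensions, user units are millimetres directly. The only transform is the Y-flip y_m = 165.015 − y_svg.

Shape 1 is a quadratic bezier drawn with `<path>`. Its stroke #ff8800 means engrave at S230, F2927. After flipping Y the toolpath is (17.082,26.009) → (92.017,27.100) → (164.780,29.070) → (235.370,31.919) → (303.788,35.647) → (370.034,40.254).

Shape 2 is a cubic bezier drawn with `<path>`. Its stroke #ff8800 means engrave at S230, F2927. After flipping Y the toolpath is (78.705,18.031) → (68.874,7.676) → (62.012,8.016) → (59.643,15.763) → (63.292,27.632) → (74.483,40.335).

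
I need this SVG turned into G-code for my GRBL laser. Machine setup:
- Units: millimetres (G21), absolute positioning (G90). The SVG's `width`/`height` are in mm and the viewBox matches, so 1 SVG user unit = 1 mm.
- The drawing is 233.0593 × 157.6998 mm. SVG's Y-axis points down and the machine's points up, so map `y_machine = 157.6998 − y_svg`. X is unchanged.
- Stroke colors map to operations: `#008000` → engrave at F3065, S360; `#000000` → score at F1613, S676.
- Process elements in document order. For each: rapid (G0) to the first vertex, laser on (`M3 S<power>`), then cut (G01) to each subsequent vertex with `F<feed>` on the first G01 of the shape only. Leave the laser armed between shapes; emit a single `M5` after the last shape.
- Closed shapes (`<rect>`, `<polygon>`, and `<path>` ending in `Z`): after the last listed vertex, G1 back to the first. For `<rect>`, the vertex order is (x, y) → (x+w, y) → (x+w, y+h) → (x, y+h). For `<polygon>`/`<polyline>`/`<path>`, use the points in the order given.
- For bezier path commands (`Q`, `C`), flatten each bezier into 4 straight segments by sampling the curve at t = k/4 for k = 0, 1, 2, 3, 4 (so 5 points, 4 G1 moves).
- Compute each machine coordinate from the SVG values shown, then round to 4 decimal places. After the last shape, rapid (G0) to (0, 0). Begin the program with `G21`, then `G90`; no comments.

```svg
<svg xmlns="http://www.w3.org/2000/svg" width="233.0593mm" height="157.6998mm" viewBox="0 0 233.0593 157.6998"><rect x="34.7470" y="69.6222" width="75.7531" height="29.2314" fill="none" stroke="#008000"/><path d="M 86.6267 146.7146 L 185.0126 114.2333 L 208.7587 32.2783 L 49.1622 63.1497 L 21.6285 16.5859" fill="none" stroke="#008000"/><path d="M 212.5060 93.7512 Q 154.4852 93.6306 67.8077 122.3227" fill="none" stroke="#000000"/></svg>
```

1 u = 1 mm; y_m = 157.6998 − y.

[1] `<rect>` rectangle, #008000→engrave S360 F3065: (34.7470,88.0776) → (110.5001,88.0776) → (110.5001,58.8462) → (34.7470,58.8462) → (34.7470,88.0776) (closed)

[2] `<path>` open polyline, #008000→engrave S360 F3065: (86.6267,10.9852) → (185.0126,43.4665) → (208.7587,125.4215) → (49.1622,94.5501) → (21.6285,141.1139)

[3] `<path>` quadratic bezier, #000000→score S676 F1613: (212.5060,63.9486) → (181.7046,62.2081) → (147.3210,56.8660) → (109.3554,47.9224) → (67.8077,35.3771)

G21
G90
G0 X34.7470 Y88.0776
M3 S360
G01 X110.5001 Y88.0776 F3065
G01 X110.5001 Y58.8462
G01 X34.7470 Y58.8462
G01 X34.7470 Y88.0776
G0 X86.6267 Y10.9852
M3 S360
G01 X185.0126 Y43.4665 F3065
G01 X208.7587 Y125.4215
G01 X49.1622 Y94.5501
G01 X21.6285 Y141.1139
G0 X212.5060 Y63.9486
M3 S676
G01 X181.7046 Y62.2081 F1613
G01 X147.3210 Y56.8660
G01 X109.3554 Y47.9224
G01 X67.8077 Y35.3771
M5
G0 X0.0000 Y0.0000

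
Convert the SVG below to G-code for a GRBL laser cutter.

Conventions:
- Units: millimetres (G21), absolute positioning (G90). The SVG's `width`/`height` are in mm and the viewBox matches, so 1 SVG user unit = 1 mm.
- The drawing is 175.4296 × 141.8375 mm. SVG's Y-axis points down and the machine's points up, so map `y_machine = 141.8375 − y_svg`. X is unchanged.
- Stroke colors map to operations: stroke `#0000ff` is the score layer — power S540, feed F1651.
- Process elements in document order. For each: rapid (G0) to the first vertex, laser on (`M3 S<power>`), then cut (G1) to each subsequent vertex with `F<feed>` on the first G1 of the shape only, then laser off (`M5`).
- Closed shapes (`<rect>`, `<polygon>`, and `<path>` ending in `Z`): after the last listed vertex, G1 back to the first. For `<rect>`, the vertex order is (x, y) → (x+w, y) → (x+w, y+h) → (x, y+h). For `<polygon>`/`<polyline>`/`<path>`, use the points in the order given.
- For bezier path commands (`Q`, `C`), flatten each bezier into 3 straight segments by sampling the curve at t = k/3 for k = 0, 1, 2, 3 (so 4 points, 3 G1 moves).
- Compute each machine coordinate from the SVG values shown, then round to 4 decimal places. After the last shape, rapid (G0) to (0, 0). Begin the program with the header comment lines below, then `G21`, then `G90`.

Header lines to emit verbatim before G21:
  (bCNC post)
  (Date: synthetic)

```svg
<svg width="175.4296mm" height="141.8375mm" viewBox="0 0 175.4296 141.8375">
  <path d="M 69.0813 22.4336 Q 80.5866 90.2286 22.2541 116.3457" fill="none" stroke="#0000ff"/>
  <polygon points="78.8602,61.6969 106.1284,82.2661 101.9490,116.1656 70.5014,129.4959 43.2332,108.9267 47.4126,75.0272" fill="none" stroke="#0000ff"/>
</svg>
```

1 u = 1 mm; y_m = 141.8375 − y.

[1] `<path>` quadratic bezier, #0000ff→score S540 F1651: (69.0813,119.4039) → (68.9917,78.8381) → (53.3827,47.5341) → (22.2541,25.4918)

[2] `<polygon>` regular polygon, #0000ff→score S540 F1651: (78.8602,80.1406) → (106.1284,59.5714) → (101.9490,25.6719) → (70.5014,12.3416) → (43.2332,32.9108) → (47.4126,66.8103) → (78.8602,80.1406) (closed)

(bCNC post)
(Date: synthetic)
G21
G90
G0 X69.0813 Y119.4039
M3 S540
G1 X68.9917 Y78.8381 F1651
G1 X53.3827 Y47.5341
G1 X22.2541 Y25.4918
M5
G0 X78.8602 Y80.1406
M3 S540
G1 X106.1284 Y59.5714 F1651
G1 X101.9490 Y25.6719
G1 X70.5014 Y12.3416
G1 X43.2332 Y32.9108
G1 X47.4126 Y66.8103
G1 X78.8602 Y80.1406
M5
G0 X0.0000 Y0.0000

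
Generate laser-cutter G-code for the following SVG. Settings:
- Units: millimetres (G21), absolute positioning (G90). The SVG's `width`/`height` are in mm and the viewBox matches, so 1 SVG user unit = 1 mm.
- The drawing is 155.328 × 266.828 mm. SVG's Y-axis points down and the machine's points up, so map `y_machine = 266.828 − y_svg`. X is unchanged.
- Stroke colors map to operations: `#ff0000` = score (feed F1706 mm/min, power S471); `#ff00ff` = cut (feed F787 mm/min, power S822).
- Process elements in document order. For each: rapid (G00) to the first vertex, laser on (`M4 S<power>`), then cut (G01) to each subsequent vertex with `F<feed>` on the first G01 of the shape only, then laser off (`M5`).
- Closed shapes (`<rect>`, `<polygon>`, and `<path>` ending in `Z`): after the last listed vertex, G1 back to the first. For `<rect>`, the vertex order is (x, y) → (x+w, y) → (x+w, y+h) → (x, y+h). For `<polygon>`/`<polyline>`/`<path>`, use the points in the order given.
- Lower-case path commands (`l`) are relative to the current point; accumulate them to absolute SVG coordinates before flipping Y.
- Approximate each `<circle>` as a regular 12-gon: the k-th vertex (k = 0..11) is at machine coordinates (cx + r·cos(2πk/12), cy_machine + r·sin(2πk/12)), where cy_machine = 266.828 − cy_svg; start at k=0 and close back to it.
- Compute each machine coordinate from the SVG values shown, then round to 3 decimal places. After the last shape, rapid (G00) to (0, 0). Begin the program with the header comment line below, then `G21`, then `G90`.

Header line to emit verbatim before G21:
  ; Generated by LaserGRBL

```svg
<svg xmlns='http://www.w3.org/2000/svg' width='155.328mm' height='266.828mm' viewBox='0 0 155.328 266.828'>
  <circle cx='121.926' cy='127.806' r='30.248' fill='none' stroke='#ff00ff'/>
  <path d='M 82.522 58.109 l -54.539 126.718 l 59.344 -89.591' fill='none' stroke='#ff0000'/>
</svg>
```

Since the viewBox matches the mm dimensions, user units are millimetres directly. The only transform is the Y-flip y_m = 266.828 − y_svg.

Shape 1 is a circle drawn with `<circle>`. Its stroke #ff00ff means cut at S822, F787. After flipping Y the toolpath is (152.174,139.022) → (148.122,154.146) → (137.050,165.218) → (121.926,169.270) → (106.802,165.218) → (95.730,154.146) → (91.678,139.022) → (95.730,123.898) → (106.802,112.826) → (121.926,108.774) → (137.050,112.826) → (148.122,123.898) → (152.174,139.022), returning to the start.

Shape 2 is a open polyline drawn with `<path>`. Its stroke #ff0000 means score at S471, F1706. After flipping Y the toolpath is (82.522,208.719) → (27.983,82.001) → (87.327,171.592).

; Generated by LaserGRBL
G21
G90
G00 X152.174 Y139.022
M4 S822
G01 X148.122 Y154.146 F787
G01 X137.050 Y165.218
G01 X121.926 Y169.270
G01 X106.802 Y165.218
G01 X95.730 Y154.146
G01 X91.678 Y139.022
G01 X95.730 Y123.898
G01 X106.802 Y112.826
G01 X121.926 Y108.774
G01 X137.050 Y112.826
G01 X148.122 Y123.898
G01 X152.174 Y139.022
M5
G00 X82.522 Y208.719
M4 S471
G01 X27.983 Y82.001 F1706
G01 X87.327 Y171.592
M5
G00 X0.000 Y0.000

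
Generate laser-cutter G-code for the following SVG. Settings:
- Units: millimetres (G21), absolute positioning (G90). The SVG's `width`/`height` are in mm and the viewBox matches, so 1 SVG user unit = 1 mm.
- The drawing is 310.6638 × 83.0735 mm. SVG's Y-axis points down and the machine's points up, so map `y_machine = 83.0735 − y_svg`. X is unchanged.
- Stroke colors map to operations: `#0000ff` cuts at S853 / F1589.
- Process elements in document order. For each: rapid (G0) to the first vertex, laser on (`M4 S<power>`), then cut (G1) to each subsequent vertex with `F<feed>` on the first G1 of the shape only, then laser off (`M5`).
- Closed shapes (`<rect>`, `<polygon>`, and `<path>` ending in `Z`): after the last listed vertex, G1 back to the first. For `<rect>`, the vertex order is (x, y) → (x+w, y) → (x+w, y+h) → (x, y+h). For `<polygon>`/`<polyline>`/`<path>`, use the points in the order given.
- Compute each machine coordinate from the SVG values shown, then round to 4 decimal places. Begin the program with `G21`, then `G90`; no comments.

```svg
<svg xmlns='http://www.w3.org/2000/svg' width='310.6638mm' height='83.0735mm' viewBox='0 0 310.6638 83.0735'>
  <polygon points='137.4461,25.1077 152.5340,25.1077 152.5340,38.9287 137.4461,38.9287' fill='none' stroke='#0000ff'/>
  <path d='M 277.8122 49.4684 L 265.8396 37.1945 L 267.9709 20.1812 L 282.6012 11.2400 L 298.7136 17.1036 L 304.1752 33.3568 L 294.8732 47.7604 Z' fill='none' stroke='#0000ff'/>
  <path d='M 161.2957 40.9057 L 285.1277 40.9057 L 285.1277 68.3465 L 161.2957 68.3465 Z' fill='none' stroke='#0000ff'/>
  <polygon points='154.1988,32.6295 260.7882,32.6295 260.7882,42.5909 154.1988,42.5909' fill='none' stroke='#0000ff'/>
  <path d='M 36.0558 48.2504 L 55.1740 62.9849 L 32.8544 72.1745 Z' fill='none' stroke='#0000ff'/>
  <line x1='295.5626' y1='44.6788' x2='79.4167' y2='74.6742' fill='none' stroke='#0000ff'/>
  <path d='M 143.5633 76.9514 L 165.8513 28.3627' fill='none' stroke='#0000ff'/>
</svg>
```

viewBox `0 0 310.6638 83.0735` with mm width/height → 1 unit = 1 mm. Flip: y_m = 83.0735 − y_svg.

**Shape 1** — `<polygon>` rectangle, stroke `#0000ff` → cut (S853, F1589). Machine vertices: (137.4461,57.9658) → (152.5340,57.9658) → (152.5340,44.1448) → (137.4461,44.1448) → (137.4461,57.9658). Closed: final G1 returns to the first vertex.

**Shape 2** — `<path>` regular polygon, stroke `#0000ff` → cut (S853, F1589). Machine vertices: (277.8122,33.6051) → (265.8396,45.8790) → (267.9709,62.8923) → (282.6012,71.8335) → (298.7136,65.9699) → (304.1752,49.7167) → (294.8732,35.3131) → (277.8122,33.6051). Closed: final G1 returns to the first vertex.

**Shape 3** — `<path>` rectangle, stroke `#0000ff` → cut (S853, F1589). Machine vertices: (161.2957,42.1678) → (285.1277,42.1678) → (285.1277,14.7270) → (161.2957,14.7270) → (161.2957,42.1678). Closed: final G1 returns to the first vertex.

**Shape 4** — `<polygon>` rectangle, stroke `#0000ff` → cut (S853, F1589). Machine vertices: (154.1988,50.4440) → (260.7882,50.4440) → (260.7882,40.4826) → (154.1988,40.4826) → (154.1988,50.4440). Closed: final G1 returns to the first vertex.

**Shape 5** — `<path>` regular polygon, stroke `#0000ff` → cut (S853, F1589). Machine vertices: (36.0558,34.8231) → (55.1740,20.0886) → (32.8544,10.8990) → (36.0558,34.8231). Closed: final G1 returns to the first vertex.

**Shape 6** — `<line>` line segment, stroke `#0000ff` → cut (S853, F1589). Machine vertices: (295.5626,38.3947) → (79.4167,8.3993). Open path.

**Shape 7** — `<path>` line segment, stroke `#0000ff` → cut (S853, F1589). Machine vertices: (143.5633,6.1221) → (165.8513,54.7108). Open path.

G21
G90
G0 X137.4461 Y57.9658
M4 S853
G1 X152.5340 Y57.9658 F1589
G1 X152.5340 Y44.1448
G1 X137.4461 Y44.1448
G1 X137.4461 Y57.9658
M5
G0 X277.8122 Y33.6051
M4 S853
G1 X265.8396 Y45.8790 F1589
G1 X267.9709 Y62.8923
G1 X282.6012 Y71.8335
G1 X298.7136 Y65.9699
G1 X304.1752 Y49.7167
G1 X294.8732 Y35.3131
G1 X277.8122 Y33.6051
M5
G0 X161.2957 Y42.1678
M4 S853
G1 X285.1277 Y42.1678 F1589
G1 X285.1277 Y14.7270
G1 X161.2957 Y14.7270
G1 X161.2957 Y42.1678
M5
G0 X154.1988 Y50.4440
M4 S853
G1 X260.7882 Y50.4440 F1589
G1 X260.7882 Y40.4826
G1 X154.1988 Y40.4826
G1 X154.1988 Y50.4440
M5
G0 X36.0558 Y34.8231
M4 S853
G1 X55.1740 Y20.0886 F1589
G1 X32.8544 Y10.8990
G1 X36.0558 Y34.8231
M5
G0 X295.5626 Y38.3947
M4 S853
G1 X79.4167 Y8.3993 F1589
M5
G0 X143.5633 Y6.1221
M4 S853
G1 X165.8513 Y54.7108 F1589
M5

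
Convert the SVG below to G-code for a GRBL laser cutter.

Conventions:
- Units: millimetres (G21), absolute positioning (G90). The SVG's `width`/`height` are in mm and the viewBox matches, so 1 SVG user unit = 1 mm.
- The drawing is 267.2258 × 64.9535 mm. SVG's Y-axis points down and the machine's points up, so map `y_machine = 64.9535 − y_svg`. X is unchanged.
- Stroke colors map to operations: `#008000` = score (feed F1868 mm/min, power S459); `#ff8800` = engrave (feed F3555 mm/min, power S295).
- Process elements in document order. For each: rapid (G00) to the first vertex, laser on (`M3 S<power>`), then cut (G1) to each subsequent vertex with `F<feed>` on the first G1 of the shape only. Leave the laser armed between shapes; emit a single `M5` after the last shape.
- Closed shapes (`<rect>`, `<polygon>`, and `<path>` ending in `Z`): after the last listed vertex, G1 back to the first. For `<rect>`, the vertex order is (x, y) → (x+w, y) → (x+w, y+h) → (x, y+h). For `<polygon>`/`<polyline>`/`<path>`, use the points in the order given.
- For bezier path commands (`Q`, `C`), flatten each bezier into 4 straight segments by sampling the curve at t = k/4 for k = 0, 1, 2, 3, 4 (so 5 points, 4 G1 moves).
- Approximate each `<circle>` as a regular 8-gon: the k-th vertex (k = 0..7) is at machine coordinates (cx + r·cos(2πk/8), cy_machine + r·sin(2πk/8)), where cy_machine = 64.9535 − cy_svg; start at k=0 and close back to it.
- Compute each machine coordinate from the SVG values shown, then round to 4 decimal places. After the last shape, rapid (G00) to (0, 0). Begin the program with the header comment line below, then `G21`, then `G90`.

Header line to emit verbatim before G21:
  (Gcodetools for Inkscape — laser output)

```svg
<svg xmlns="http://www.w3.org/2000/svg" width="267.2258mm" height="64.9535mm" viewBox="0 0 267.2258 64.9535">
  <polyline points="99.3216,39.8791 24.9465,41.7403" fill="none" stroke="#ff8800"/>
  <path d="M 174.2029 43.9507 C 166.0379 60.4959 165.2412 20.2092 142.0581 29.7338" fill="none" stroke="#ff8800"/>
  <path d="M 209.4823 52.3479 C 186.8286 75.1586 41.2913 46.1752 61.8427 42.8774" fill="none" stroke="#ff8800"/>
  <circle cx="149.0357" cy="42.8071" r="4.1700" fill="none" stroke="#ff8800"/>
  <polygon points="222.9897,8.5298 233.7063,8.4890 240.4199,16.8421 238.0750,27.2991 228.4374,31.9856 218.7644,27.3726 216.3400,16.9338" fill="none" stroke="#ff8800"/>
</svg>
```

viewBox `0 0 267.2258 64.9535` with mm width/height → 1 unit = 1 mm. Flip: y_m = 64.9535 − y_svg.

**Shape 1** — `<polyline>` line segment, stroke `#ff8800` → engrave (S295, F3555). Machine vertices: (99.3216,25.0744) → (24.9465,23.2132). Open path.

**Shape 2** — `<path>` cubic bezier, stroke `#ff8800` → engrave (S295, F3555). Control points (SVG): P0=(174.2029,43.9507), P1=(166.0379,60.4959), P2=(165.2412,20.2092), P3=(142.0581,29.7338); sampled at t=k/4. Machine vertices: (174.2029,21.0028) → (168.9958,17.5836) → (163.7623,25.4785) → (155.7129,34.6898) → (142.0581,35.2197). Open path.

**Shape 3** — `<path>` cubic bezier, stroke `#ff8800` → engrave (S295, F3555). Control points (SVG): P0=(209.4823,52.3479), P1=(186.8286,75.1586), P2=(41.2913,46.1752), P3=(61.8427,42.8774); sampled at t=k/4. Machine vertices: (209.4823,12.6056) → (173.9665,3.9983) → (119.4606,7.5502) → (73.0556,15.9973) → (61.8427,22.0761). Open path.

**Shape 4** — `<circle>` circle, stroke `#ff8800` → engrave (S295, F3555). Machine vertices: (153.2057,22.1464) → (151.9843,25.0950) → (149.0357,26.3164) → (146.0871,25.0950) → (144.8657,22.1464) → (146.0871,19.1978) → (149.0357,17.9764) → (151.9843,19.1978) → (153.2057,22.1464). Closed: final G1 returns to the first vertex.

**Shape 5** — `<polygon>` regular polygon, stroke `#ff8800` → engrave (S295, F3555). Machine vertices: (222.9897,56.4237) → (233.7063,56.4645) → (240.4199,48.1114) → (238.0750,37.6544) → (228.4374,32.9679) → (218.7644,37.5809) → (216.3400,48.0197) → (222.9897,56.4237). Closed: final G1 returns to the first vertex.

(Gcodetools for Inkscape — laser output)
G21
G90
G00 X99.3216 Y25.0744
M3 S295
G1 X24.9465 Y23.2132 F3555
G00 X174.2029 Y21.0028
M3 S295
G1 X168.9958 Y17.5836 F3555
G1 X163.7623 Y25.4785
G1 X155.7129 Y34.6898
G1 X142.0581 Y35.2197
G00 X209.4823 Y12.6056
M3 S295
G1 X173.9665 Y3.9983 F3555
G1 X119.4606 Y7.5502
G1 X73.0556 Y15.9973
G1 X61.8427 Y22.0761
G00 X153.2057 Y22.1464
M3 S295
G1 X151.9843 Y25.0950 F3555
G1 X149.0357 Y26.3164
G1 X146.0871 Y25.0950
G1 X144.8657 Y22.1464
G1 X146.0871 Y19.1978
G1 X149.0357 Y17.9764
G1 X151.9843 Y19.1978
G1 X153.2057 Y22.1464
G00 X222.9897 Y56.4237
M3 S295
G1 X233.7063 Y56.4645 F3555
G1 X240.4199 Y48.1114
G1 X238.0750 Y37.6544
G1 X228.4374 Y32.9679
G1 X218.7644 Y37.5809
G1 X216.3400 Y48.0197
G1 X222.9897 Y56.4237
M5
G00 X0.0000 Y0.0000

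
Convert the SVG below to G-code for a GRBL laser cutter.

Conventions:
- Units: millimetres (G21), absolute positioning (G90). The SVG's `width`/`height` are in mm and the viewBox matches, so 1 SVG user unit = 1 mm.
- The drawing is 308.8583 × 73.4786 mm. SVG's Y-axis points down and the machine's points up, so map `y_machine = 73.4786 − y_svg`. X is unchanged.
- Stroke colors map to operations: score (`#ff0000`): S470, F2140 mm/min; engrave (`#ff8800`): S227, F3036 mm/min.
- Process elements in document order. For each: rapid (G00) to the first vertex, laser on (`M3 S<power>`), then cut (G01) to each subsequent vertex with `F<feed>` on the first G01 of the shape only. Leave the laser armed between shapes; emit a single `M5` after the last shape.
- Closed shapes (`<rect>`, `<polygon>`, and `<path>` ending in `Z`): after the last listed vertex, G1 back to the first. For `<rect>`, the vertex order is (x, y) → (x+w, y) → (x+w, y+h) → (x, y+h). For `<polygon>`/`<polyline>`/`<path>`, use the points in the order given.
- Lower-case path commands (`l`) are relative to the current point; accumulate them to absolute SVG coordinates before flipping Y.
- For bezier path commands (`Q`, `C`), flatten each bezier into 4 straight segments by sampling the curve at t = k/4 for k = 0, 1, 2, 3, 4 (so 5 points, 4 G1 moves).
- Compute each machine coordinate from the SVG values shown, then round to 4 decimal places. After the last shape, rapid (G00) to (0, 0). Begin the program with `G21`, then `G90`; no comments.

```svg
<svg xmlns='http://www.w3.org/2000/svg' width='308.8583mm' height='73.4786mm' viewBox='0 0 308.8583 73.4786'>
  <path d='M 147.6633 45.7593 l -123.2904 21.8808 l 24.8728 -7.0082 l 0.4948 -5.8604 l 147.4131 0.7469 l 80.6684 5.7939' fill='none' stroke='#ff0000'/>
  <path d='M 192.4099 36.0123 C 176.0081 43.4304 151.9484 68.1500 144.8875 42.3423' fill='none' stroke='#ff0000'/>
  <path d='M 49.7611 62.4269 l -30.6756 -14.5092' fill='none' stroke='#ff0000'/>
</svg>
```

G21
G90
G00 X147.6633 Y27.7193
M3 S470
G01 X24.3729 Y5.8385 F2140
G01 X49.2457 Y12.8467
G01 X49.7405 Y18.7071
G01 X197.1536 Y17.9602
G01 X277.8220 Y12.1663
G00 X192.4099 Y37.4663
M3 S470
G01 X179.0580 Y29.7185 F2140
G01 X165.1459 Y21.8416
G01 X152.9852 Y20.1946
G01 X144.8875 Y31.1363
G00 X49.7611 Y11.0517
M3 S470
G01 X19.0855 Y25.5609 F2140
M5
G00 X0.0000 Y0.0000

viewBox `0 0 308.8583 73.4786` with mm width/height → 1 unit = 1 mm. Flip: y_m = 73.4786 − y_svg.

**Shape 1** — `<path>` open polyline, stroke `#ff0000` → score (S470, F2140). Machine vertices: (147.6633,27.7193) → (24.3729,5.8385) → (49.2457,12.8467) → (49.7405,18.7071) → (197.1536,17.9602) → (277.8220,12.1663). Open path.

**Shape 2** — `<path>` cubic bezier, stroke `#ff0000` → score (S470, F2140). Control points (SVG): P0=(192.4099,36.0123), P1=(176.0081,43.4304), P2=(151.9484,68.1500), P3=(144.8875,42.3423); sampled at t=k/4. Machine vertices: (192.4099,37.4663) → (179.0580,29.7185) → (165.1459,21.8416) → (152.9852,20.1946) → (144.8875,31.1363). Open path.

**Shape 3** — `<path>` line segment, stroke `#ff0000` → score (S470, F2140). Machine vertices: (49.7611,11.0517) → (19.0855,25.5609). Open path.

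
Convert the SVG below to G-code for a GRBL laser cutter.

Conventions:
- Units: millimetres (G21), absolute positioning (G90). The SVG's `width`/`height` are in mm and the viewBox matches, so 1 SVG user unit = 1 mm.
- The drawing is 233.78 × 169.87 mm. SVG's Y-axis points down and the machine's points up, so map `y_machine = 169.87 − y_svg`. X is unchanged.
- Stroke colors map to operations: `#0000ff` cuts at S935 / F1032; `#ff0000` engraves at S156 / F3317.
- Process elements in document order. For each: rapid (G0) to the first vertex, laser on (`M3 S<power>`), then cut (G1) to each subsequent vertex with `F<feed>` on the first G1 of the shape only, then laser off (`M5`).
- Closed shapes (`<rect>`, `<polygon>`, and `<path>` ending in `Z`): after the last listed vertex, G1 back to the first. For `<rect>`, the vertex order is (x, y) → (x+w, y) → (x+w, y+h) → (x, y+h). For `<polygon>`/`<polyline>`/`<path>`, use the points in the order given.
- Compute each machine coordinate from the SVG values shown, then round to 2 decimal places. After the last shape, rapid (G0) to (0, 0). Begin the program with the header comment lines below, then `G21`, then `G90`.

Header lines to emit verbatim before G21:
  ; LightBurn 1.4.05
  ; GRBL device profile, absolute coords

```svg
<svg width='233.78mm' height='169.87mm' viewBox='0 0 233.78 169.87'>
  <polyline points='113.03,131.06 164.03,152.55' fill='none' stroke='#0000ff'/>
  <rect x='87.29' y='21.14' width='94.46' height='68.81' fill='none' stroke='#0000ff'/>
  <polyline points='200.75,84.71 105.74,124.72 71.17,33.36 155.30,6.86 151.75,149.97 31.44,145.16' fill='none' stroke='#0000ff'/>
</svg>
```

; LightBurn 1.4.05
; GRBL device profile, absolute coords
G21
G90
G0 X113.03 Y38.81
M3 S935
G1 X164.03 Y17.32 F1032
M5
G0 X87.29 Y148.73
M3 S935
G1 X181.75 Y148.73 F1032
G1 X181.75 Y79.92
G1 X87.29 Y79.92
G1 X87.29 Y148.73
M5
G0 X200.75 Y85.16
M3 S935
G1 X105.74 Y45.15 F1032
G1 X71.17 Y136.51
G1 X155.30 Y163.01
G1 X151.75 Y19.90
G1 X31.44 Y24.71
M5
G0 X0.00 Y0.00

1 u = 1 mm; y_m = 169.87 − y.

[1] `<polyline>` line segment, #0000ff→cut S935 F1032: (113.03,38.81) → (164.03,17.32)

[2] `<rect>` rectangle, #0000ff→cut S935 F1032: (87.29,148.73) → (181.75,148.73) → (181.75,79.92) → (87.29,79.92) → (87.29,148.73) (closed)

[3] `<polyline>` open polyline, #0000ff→cut S935 F1032: (200.75,85.16) → (105.74,45.15) → (71.17,136.51) → (155.30,163.01) → (151.75,19.90) → (31.44,24.71)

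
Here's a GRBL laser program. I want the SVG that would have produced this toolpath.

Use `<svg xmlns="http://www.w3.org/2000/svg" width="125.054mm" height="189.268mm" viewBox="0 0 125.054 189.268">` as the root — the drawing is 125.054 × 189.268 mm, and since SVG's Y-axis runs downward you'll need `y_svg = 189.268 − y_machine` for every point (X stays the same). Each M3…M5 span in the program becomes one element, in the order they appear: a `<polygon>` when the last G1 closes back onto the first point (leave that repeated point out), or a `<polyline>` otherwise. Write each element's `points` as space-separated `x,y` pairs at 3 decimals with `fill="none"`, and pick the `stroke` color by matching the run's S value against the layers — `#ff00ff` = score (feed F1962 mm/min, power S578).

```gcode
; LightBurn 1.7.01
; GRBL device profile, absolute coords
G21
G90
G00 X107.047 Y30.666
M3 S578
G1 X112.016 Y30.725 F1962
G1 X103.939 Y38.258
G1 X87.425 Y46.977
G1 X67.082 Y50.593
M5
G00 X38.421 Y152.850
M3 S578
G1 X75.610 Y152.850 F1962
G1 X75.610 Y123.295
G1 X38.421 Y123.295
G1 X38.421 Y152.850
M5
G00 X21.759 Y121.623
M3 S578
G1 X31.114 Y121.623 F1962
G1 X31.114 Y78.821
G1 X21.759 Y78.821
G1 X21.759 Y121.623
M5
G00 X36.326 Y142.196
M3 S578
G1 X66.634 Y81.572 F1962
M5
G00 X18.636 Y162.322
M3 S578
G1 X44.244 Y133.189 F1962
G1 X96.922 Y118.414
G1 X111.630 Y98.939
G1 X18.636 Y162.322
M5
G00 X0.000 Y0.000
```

y_svg = 189.268 − y_m. Every run uses S578, so all elements get stroke `#ff00ff` (score).

[1] open run; points: 107.047,158.602 112.016,158.543 103.939,151.010 87.425,142.291 67.082,138.675

[2] closed run; points: 38.421,36.418 75.610,36.418 75.610,65.973 38.421,65.973

[3] closed run; points: 21.759,67.645 31.114,67.645 31.114,110.447 21.759,110.447

[4] open run; points: 36.326,47.072 66.634,107.696

[5] closed run; points: 18.636,26.946 44.244,56.079 96.922,70.854 111.630,90.329

<svg xmlns="http://www.w3.org/2000/svg" width="125.054mm" height="189.268mm" viewBox="0 0 125.054 189.268">
  <polyline points="107.047,158.602 112.016,158.543 103.939,151.010 87.425,142.291 67.082,138.675" fill="none" stroke="#ff00ff"/>
  <polygon points="38.421,36.418 75.610,36.418 75.610,65.973 38.421,65.973" fill="none" stroke="#ff00ff"/>
  <polygon points="21.759,67.645 31.114,67.645 31.114,110.447 21.759,110.447" fill="none" stroke="#ff00ff"/>
  <polyline points="36.326,47.072 66.634,107.696" fill="none" stroke="#ff00ff"/>
  <polygon points="18.636,26.946 44.244,56.079 96.922,70.854 111.630,90.329" fill="none" stroke="#ff00ff"/>
</svg>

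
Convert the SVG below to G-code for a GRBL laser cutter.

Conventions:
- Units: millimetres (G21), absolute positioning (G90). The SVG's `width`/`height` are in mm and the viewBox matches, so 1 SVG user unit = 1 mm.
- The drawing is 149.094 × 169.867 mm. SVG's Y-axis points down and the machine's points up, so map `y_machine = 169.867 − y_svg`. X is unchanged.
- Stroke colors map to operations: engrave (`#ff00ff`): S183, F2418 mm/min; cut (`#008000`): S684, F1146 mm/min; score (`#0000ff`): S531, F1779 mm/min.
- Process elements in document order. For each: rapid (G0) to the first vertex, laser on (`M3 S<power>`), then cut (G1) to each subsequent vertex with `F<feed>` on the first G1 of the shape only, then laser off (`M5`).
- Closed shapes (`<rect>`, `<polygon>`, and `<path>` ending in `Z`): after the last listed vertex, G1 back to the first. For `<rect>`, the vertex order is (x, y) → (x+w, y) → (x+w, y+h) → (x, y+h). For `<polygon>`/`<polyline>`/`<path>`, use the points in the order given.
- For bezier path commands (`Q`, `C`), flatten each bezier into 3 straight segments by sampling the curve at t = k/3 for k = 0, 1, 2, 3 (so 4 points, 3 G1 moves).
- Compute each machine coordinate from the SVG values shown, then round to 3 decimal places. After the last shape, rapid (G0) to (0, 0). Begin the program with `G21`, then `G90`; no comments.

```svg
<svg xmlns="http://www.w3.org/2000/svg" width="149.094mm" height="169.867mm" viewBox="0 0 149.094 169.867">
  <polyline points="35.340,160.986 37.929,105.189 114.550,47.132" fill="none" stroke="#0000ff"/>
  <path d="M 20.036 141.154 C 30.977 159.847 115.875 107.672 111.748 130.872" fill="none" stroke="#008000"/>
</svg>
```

1 u = 1 mm; y_m = 169.867 − y.

[1] `<polyline>` open polyline, #0000ff→score S531 F1779: (35.340,8.881) → (37.929,64.678) → (114.550,122.735)

[2] `<path>` cubic bezier, #008000→cut S684 F1146: (20.036,28.713) → (49.593,28.226) → (92.236,42.486) → (111.748,38.995)

G21
G90
G0 X35.340 Y8.881
M3 S531
G1 X37.929 Y64.678 F1779
G1 X114.550 Y122.735
M5
G0 X20.036 Y28.713
M3 S684
G1 X49.593 Y28.226 F1146
G1 X92.236 Y42.486
G1 X111.748 Y38.995
M5
G0 X0.000 Y0.000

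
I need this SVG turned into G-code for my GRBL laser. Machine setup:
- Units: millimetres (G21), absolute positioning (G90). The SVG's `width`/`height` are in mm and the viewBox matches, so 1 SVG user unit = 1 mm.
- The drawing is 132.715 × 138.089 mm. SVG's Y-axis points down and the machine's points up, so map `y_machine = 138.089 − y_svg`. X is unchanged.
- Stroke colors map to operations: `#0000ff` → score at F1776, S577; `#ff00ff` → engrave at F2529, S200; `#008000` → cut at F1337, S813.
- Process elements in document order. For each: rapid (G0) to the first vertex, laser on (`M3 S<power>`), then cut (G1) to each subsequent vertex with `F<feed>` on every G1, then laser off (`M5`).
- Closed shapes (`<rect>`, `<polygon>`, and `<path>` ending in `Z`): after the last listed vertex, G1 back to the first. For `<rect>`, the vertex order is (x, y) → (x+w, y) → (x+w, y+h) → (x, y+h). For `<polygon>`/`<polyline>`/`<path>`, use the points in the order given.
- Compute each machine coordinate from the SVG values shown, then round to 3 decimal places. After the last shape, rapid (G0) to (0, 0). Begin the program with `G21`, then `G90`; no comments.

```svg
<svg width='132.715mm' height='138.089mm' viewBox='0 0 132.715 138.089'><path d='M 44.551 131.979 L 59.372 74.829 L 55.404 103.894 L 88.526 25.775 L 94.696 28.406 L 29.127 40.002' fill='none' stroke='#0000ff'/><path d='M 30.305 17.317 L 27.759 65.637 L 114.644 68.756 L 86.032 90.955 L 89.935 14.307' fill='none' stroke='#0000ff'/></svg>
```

1 u = 1 mm; y_m = 138.089 − y.

[1] `<path>` open polyline, #0000ff→score S577 F1776: (44.551,6.110) → (59.372,63.260) → (55.404,34.195) → (88.526,112.314) → (94.696,109.683) → (29.127,98.087)

[2] `<path>` open polyline, #0000ff→score S577 F1776: (30.305,120.772) → (27.759,72.452) → (114.644,69.333) → (86.032,47.134) → (89.935,123.782)

G21
G90
G0 X44.551 Y6.110
M3 S577
G1 X59.372 Y63.260 F1776
G1 X55.404 Y34.195 F1776
G1 X88.526 Y112.314 F1776
G1 X94.696 Y109.683 F1776
G1 X29.127 Y98.087 F1776
M5
G0 X30.305 Y120.772
M3 S577
G1 X27.759 Y72.452 F1776
G1 X114.644 Y69.333 F1776
G1 X86.032 Y47.134 F1776
G1 X89.935 Y123.782 F1776
M5
G0 X0.000 Y0.000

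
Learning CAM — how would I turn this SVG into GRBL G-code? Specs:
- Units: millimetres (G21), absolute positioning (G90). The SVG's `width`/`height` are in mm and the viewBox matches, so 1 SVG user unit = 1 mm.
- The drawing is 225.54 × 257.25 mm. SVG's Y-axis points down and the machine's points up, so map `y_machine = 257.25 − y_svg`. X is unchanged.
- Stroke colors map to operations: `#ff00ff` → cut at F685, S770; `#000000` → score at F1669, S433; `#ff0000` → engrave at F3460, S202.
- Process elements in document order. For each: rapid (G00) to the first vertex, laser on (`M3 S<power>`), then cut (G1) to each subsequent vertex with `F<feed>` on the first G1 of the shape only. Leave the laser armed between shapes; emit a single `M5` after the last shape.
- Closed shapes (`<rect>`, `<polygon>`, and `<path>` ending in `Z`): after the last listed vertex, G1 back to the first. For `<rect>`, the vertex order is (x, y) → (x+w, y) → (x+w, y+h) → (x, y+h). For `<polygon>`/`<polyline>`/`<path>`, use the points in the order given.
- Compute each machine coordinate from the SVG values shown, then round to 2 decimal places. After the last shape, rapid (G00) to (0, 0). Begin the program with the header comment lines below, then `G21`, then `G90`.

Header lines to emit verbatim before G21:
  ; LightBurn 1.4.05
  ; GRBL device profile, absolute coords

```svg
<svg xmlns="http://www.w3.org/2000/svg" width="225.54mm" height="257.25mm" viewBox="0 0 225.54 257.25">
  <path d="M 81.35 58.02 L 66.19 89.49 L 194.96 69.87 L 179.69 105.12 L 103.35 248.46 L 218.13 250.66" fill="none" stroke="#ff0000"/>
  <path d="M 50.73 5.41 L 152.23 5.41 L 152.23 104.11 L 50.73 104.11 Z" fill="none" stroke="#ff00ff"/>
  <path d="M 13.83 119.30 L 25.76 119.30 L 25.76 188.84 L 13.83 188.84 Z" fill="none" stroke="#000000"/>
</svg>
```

Since the viewBox matches the mm dimensions, user units are millimetres directly. The only transform is the Y-flip y_m = 257.25 − y_svg.

Shape 1 is a open polyline drawn with `<path>`. Its stroke #ff0000 means engrave at S202, F3460. After flipping Y the toolpath is (81.35,199.23) → (66.19,167.76) → (194.96,187.38) → (179.69,152.13) → (103.35,8.79) → (218.13,6.59).

Shape 2 is a rectangle drawn with `<path>`. Its stroke #ff00ff means cut at S770, F685. After flipping Y the toolpath is (50.73,251.84) → (152.23,251.84) → (152.23,153.14) → (50.73,153.14) → (50.73,251.84), returning to the start.

Shape 3 is a rectangle drawn with `<path>`. Its stroke #000000 means score at S433, F1669. After flipping Y the toolpath is (13.83,137.95) → (25.76,137.95) → (25.76,68.41) → (13.83,68.41) → (13.83,137.95), returning to the start.

; LightBurn 1.4.05
; GRBL device profile, absolute coords
G21
G90
G00 X81.35 Y199.23
M3 S202
G1 X66.19 Y167.76 F3460
G1 X194.96 Y187.38
G1 X179.69 Y152.13
G1 X103.35 Y8.79
G1 X218.13 Y6.59
G00 X50.73 Y251.84
M3 S770
G1 X152.23 Y251.84 F685
G1 X152.23 Y153.14
G1 X50.73 Y153.14
G1 X50.73 Y251.84
G00 X13.83 Y137.95
M3 S433
G1 X25.76 Y137.95 F1669
G1 X25.76 Y68.41
G1 X13.83 Y68.41
G1 X13.83 Y137.95
M5
G00 X0.00 Y0.00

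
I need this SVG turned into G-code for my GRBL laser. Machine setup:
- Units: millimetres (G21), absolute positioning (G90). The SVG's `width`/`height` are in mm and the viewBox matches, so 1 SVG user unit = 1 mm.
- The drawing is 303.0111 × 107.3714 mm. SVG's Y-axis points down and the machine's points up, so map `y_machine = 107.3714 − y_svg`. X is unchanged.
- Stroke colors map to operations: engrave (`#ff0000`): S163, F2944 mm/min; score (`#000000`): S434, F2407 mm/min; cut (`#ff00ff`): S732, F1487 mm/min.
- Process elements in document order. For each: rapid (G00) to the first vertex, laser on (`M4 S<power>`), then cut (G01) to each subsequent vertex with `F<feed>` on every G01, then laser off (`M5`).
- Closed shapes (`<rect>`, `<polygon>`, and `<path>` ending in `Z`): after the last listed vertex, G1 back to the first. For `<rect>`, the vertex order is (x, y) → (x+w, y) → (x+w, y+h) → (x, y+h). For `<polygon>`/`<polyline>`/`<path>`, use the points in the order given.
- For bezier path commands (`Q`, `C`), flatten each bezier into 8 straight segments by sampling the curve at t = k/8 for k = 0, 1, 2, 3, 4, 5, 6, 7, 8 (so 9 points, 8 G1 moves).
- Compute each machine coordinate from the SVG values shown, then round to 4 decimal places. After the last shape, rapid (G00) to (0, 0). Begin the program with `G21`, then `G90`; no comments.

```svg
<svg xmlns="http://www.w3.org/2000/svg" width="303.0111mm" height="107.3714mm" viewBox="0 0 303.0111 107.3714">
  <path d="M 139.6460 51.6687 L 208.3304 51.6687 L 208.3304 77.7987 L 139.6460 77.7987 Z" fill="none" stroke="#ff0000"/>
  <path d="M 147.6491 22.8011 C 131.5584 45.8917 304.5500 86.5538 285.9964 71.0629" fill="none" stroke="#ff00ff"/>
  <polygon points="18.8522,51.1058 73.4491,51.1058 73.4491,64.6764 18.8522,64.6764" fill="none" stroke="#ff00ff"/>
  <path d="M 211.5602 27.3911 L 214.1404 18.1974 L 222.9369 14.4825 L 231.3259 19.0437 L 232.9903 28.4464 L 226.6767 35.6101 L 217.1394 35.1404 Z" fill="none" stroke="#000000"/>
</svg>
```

1 u = 1 mm; y_m = 107.3714 − y.

[1] `<path>` rectangle, #ff0000→engrave S163 F2944: (139.6460,55.7027) → (208.3304,55.7027) → (208.3304,29.5727) → (139.6460,29.5727) → (139.6460,55.7027) (closed)

[2] `<path>` cubic bezier, #ff00ff→cut S732 F1487: (147.6491,84.5703) → (149.7349,75.2317) → (165.0867,65.1096) → (189.2440,55.0682) → (217.7463,45.9713) → (246.1332,38.6830) → (269.9442,34.0671) → (284.7187,32.9876) → (285.9964,36.3085)

[3] `<polygon>` rectangle, #ff00ff→cut S732 F1487: (18.8522,56.2656) → (73.4491,56.2656) → (73.4491,42.6950) → (18.8522,42.6950) → (18.8522,56.2656) (closed)

[4] `<path>` regular polygon, #000000→score S434 F2407: (211.5602,79.9803) → (214.1404,89.1740) → (222.9369,92.8889) → (231.3259,88.3277) → (232.9903,78.9250) → (226.6767,71.7613) → (217.1394,72.2310) → (211.5602,79.9803) (closed)

G21
G90
G00 X139.6460 Y55.7027
M4 S163
G01 X208.3304 Y55.7027 F2944
G01 X208.3304 Y29.5727 F2944
G01 X139.6460 Y29.5727 F2944
G01 X139.6460 Y55.7027 F2944
M5
G00 X147.6491 Y84.5703
M4 S732
G01 X149.7349 Y75.2317 F1487
G01 X165.0867 Y65.1096 F1487
G01 X189.2440 Y55.0682 F1487
G01 X217.7463 Y45.9713 F1487
G01 X246.1332 Y38.6830 F1487
G01 X269.9442 Y34.0671 F1487
G01 X284.7187 Y32.9876 F1487
G01 X285.9964 Y36.3085 F1487
M5
G00 X18.8522 Y56.2656
M4 S732
G01 X73.4491 Y56.2656 F1487
G01 X73.4491 Y42.6950 F1487
G01 X18.8522 Y42.6950 F1487
G01 X18.8522 Y56.2656 F1487
M5
G00 X211.5602 Y79.9803
M4 S434
G01 X214.1404 Y89.1740 F2407
G01 X222.9369 Y92.8889 F2407
G01 X231.3259 Y88.3277 F2407
G01 X232.9903 Y78.9250 F2407
G01 X226.6767 Y71.7613 F2407
G01 X217.1394 Y72.2310 F2407
G01 X211.5602 Y79.9803 F2407
M5
G00 X0.0000 Y0.0000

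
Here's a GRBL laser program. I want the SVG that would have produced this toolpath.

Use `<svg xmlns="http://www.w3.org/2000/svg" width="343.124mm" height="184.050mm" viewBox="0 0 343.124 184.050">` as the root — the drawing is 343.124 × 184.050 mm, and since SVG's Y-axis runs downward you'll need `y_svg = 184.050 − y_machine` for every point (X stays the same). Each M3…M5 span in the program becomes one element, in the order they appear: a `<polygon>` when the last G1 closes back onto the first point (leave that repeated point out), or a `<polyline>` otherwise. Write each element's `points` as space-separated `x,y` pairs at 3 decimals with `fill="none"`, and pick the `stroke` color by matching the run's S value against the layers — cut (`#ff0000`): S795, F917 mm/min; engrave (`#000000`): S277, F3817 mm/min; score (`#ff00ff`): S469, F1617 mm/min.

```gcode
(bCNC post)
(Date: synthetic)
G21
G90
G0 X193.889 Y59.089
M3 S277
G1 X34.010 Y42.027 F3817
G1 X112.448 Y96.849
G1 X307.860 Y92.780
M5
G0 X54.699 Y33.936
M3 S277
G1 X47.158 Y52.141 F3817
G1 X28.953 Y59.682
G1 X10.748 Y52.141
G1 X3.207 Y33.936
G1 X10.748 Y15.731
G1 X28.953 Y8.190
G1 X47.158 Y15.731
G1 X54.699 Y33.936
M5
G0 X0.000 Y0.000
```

<svg xmlns="http://www.w3.org/2000/svg" width="343.124mm" height="184.050mm" viewBox="0 0 343.124 184.050">
  <polyline points="193.889,124.961 34.010,142.023 112.448,87.201 307.860,91.270" fill="none" stroke="#000000"/>
  <polygon points="54.699,150.114 47.158,131.909 28.953,124.368 10.748,131.909 3.207,150.114 10.748,168.319 28.953,175.860 47.158,168.319" fill="none" stroke="#000000"/>
</svg>

Machine Y-up, SVG Y-down with viewBox height 184.050, so y_svg = 184.050 − y_machine; X carries over. Every run uses S277, so all elements get stroke `#000000` (engrave).

Run 1: The run is open, so emit a `<polyline>` with points (Y-flipped): 193.889,124.961 34.010,142.023 112.448,87.201 307.860,91.270.

Run 2: The run returns to its start, so emit a `<polygon>` with points (Y-flipped): 54.699,150.114 47.158,131.909 28.953,124.368 10.748,131.909 3.207,150.114 10.748,168.319 28.953,175.860 47.158,168.319.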